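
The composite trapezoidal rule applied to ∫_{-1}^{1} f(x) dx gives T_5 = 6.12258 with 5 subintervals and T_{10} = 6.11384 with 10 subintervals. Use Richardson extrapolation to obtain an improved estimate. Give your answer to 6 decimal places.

R = (4·T_{10} − T_5) / 3 = (4·6.11384 − 6.12258)/3 = (18.33278)/3 = 6.110927.

6.110927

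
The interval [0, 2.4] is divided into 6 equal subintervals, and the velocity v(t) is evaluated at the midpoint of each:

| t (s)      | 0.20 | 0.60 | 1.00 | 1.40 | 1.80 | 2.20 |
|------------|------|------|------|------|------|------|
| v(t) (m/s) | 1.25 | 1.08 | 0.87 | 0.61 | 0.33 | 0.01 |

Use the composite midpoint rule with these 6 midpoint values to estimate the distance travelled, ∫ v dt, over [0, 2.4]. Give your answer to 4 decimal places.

1.6600

h = 0.4, n = 6.
h·[y(m₁) + y(m₂) + y(m₃) + y(m₄) + y(m₅) + y(m₆)] = 0.4·(4.15) = 1.6600.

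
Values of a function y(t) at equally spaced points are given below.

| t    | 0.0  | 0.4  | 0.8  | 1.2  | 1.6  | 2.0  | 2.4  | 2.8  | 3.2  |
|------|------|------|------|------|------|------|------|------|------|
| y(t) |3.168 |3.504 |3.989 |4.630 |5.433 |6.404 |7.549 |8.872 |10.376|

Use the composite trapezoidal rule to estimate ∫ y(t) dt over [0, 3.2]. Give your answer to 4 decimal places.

18.8612

h = 0.4, n = 8.
(h/2)·[y₀ + 2y₁ + 2y₂ + 2y₃ + 2y₄ + 2y₅ + 2y₆ + 2y₇ + y₈] = 0.2·(94.306) = 18.8612.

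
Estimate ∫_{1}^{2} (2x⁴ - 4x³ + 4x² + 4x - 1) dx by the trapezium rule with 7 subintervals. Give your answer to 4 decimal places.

h = (2 − 1)/7 = 0.142857.
Nodes x₀,…,x₇ = 1, 1.142857, 1.285714, 1.428571, 1.571429, 1.714286, 1.857143, 2.
f(x) = 2x⁴ - 4x³ + 4x² + 4x - 1: f₀=5, f₁=6.236985, f₂=7.718867, f₃=9.545606, f₄=11.837151, f₅=14.733444, f₆=18.394419, f₇=23.
(h/2)·[f₀ + 2f₁ + 2f₂ + 2f₃ + 2f₄ + 2f₅ + 2f₆ + f₇] = 0.071429·(164.932945) = 11.7809.

11.7809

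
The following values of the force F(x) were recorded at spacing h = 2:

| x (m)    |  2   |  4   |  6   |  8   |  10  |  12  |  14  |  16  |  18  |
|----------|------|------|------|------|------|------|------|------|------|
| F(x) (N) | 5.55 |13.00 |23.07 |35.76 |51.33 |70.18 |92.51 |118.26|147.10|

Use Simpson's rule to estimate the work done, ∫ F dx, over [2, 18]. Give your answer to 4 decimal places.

956.8467

h = 2, n = 8.
(h/3)·[y₀ + 4y₁ + 2y₂ + 4y₃ + 2y₄ + 4y₅ + 2y₆ + 4y₇ + y₈] = 0.666667·(1435.27) = 956.8467.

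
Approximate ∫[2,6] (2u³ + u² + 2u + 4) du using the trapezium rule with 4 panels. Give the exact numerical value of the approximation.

h = (6 − 2)/4 = 1.
Nodes u₀,…,u₄ = 2, 3, 4, 5, 6.
f(u) = 2u³ + u² + 2u + 4: f₀=28, f₁=73, f₂=156, f₃=289, f₄=484.
(h/2)·[f₀ + 2f₁ + 2f₂ + 2f₃ + f₄] = 0.5·(1548) = 774.

774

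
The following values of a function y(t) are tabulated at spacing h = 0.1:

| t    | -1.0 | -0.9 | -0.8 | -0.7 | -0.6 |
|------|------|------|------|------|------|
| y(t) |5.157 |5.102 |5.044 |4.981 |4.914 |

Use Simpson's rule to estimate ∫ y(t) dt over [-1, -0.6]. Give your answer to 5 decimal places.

h = 0.1, n = 4.
(h/3)·[y₀ + 4y₁ + 2y₂ + 4y₃ + y₄] = 0.033333·(60.491) = 2.01637.

2.01637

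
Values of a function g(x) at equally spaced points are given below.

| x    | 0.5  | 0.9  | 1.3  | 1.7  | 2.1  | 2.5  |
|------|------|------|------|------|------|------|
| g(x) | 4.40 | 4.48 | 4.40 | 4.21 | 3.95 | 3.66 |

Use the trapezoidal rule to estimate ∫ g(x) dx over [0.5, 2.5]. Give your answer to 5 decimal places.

8.42800

h = 0.4, n = 5.
(h/2)·[y₀ + 2y₁ + 2y₂ + 2y₃ + 2y₄ + y₅] = 0.2·(42.14) = 8.42800.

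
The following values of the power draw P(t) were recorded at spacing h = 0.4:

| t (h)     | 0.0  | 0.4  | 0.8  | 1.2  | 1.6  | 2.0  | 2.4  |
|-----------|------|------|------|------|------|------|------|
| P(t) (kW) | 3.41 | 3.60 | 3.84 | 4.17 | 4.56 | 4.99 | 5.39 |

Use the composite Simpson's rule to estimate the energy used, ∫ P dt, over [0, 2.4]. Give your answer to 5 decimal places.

h = 0.4, n = 6.
(h/3)·[y₀ + 4y₁ + 2y₂ + 4y₃ + 2y₄ + 4y₅ + y₆] = 0.133333·(76.64) = 10.21867.

10.21867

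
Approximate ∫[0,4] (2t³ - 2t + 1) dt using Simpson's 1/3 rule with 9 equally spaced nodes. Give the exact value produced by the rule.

116

h = (4 − 0)/8 = 0.5.
Nodes t₀,…,t₈ = 0, 0.5, 1, 1.5, 2, 2.5, 3, 3.5, 4.
f(t) = 2t³ - 2t + 1: f₀=1, f₁=0.25, f₂=1, f₃=4.75, f₄=13, f₅=27.25, f₆=49, f₇=79.75, f₈=121.
(h/3)·[f₀ + 4f₁ + 2f₂ + 4f₃ + 2f₄ + 4f₅ + 2f₆ + 4f₇ + f₈] = 0.166667·(696) = 116.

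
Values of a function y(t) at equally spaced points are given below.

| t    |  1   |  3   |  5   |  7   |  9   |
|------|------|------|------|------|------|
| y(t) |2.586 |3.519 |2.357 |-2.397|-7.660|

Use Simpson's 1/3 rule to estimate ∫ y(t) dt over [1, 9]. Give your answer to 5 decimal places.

h = 2, n = 4.
(h/3)·[y₀ + 4y₁ + 2y₂ + 4y₃ + y₄] = 0.666667·(4.128) = 2.75200.

2.75200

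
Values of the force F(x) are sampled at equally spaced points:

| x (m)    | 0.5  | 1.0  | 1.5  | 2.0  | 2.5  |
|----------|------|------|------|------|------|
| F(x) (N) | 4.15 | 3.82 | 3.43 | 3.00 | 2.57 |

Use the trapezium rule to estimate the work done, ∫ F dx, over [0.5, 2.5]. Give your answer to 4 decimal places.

h = 0.5, n = 4.
(h/2)·[y₀ + 2y₁ + 2y₂ + 2y₃ + y₄] = 0.25·(27.22) = 6.8050.

6.8050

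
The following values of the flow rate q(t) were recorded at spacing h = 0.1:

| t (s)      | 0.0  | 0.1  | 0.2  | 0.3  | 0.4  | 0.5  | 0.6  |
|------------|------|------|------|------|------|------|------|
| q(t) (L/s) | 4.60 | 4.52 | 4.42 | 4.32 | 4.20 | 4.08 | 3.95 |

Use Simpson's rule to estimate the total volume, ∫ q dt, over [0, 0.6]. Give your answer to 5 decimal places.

h = 0.1, n = 6.
(h/3)·[y₀ + 4y₁ + 2y₂ + 4y₃ + 2y₄ + 4y₅ + y₆] = 0.033333·(77.47) = 2.58233.

2.58233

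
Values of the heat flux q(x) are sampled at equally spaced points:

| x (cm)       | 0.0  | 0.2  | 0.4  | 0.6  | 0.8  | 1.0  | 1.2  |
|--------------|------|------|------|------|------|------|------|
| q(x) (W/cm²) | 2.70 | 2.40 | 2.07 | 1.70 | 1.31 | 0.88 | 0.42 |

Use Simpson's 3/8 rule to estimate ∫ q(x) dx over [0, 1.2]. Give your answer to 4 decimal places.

h = 0.2, n = 6.
(3h/8)·[y₀ + 3y₁ + 3y₂ + 2y₃ + 3y₄ + 3y₅ + y₆] = 0.075·(26.50) = 1.9875.

1.9875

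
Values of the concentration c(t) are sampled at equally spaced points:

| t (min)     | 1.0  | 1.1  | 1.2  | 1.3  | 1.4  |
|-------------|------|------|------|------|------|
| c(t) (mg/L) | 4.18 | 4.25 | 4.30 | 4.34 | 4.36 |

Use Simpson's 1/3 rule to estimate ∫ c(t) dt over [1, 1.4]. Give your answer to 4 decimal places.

1.7167

h = 0.1, n = 4.
(h/3)·[y₀ + 4y₁ + 2y₂ + 4y₃ + y₄] = 0.033333·(51.50) = 1.7167.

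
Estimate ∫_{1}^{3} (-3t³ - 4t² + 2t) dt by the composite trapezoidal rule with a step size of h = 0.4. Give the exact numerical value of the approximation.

h = (3 − 1)/5 = 0.4.
Nodes t₀,…,t₅ = 1, 1.4, 1.8, 2.2, 2.6, 3.
f(t) = -3t³ - 4t² + 2t: f₀=-5, f₁=-13.272, f₂=-26.856, f₃=-46.904, f₄=-74.568, f₅=-111.
(h/2)·[f₀ + 2f₁ + 2f₂ + 2f₃ + 2f₄ + f₅] = 0.2·(-439.2) = -87.84.

-87.84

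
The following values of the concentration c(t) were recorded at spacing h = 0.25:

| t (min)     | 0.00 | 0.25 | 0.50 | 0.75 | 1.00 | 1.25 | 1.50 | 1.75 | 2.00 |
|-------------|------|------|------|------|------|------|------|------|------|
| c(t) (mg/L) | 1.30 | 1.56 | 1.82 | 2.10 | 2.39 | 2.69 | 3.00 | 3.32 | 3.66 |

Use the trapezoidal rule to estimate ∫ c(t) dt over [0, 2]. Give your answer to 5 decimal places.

h = 0.25, n = 8.
(h/2)·[y₀ + 2y₁ + 2y₂ + 2y₃ + 2y₄ + 2y₅ + 2y₆ + 2y₇ + y₈] = 0.125·(38.72) = 4.84000.

4.84000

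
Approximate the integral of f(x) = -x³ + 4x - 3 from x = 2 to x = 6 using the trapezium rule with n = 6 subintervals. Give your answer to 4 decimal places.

-271.5556

h = (6 − 2)/6 = 0.666667.
Nodes x₀,…,x₆ = 2, 2.666667, 3.333333, 4, 4.666667, 5.333333, 6.
f(x) = -x³ + 4x - 3: f₀=-3, f₁=-11.296296, f₂=-26.703704, f₃=-51, f₄=-85.962963, f₅=-133.370370, f₆=-195.
(h/2)·[f₀ + 2f₁ + 2f₂ + 2f₃ + 2f₄ + 2f₅ + f₆] = 0.333333·(-814.666667) = -271.5556.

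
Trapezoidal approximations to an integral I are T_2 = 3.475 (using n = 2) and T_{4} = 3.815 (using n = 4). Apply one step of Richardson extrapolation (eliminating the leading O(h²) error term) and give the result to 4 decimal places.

3.9283

R = (4·T_{4} − T_2) / 3 = (4·3.815 − 3.475)/3 = (11.785)/3 = 3.9283.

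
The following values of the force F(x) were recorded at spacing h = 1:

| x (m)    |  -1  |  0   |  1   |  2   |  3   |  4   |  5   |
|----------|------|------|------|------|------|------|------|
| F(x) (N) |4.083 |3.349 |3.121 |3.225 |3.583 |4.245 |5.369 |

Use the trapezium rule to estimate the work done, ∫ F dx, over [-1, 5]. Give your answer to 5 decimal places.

22.24900

h = 1, n = 6.
(h/2)·[y₀ + 2y₁ + 2y₂ + 2y₃ + 2y₄ + 2y₅ + y₆] = 0.5·(44.498) = 22.24900.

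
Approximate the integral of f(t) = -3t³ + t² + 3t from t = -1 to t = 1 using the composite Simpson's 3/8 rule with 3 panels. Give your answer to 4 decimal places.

h = (1 − (-1))/3 = 0.666667.
Nodes t₀,…,t₃ = -1, -0.333333, 0.333333, 1.
f(t) = -3t³ + t² + 3t: f₀=1, f₁=-0.777778, f₂=1, f₃=1.
(3h/8)·[f₀ + 3f₁ + 3f₂ + f₃] = 0.25·(2.666667) = 0.6667.

0.6667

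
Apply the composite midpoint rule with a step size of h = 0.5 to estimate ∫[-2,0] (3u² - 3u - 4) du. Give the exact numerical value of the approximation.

5.875

h = (0 − (-2))/4 = 0.5.
Midpoints m₁,…,m₄ = -1.75, -1.25, -0.75, -0.25.
f(m₁)=10.4375, f(m₂)=4.4375, f(m₃)=-0.0625, f(m₄)=-3.0625.
h·[f(m₁) + f(m₂) + f(m₃) + f(m₄)] = 0.5·(11.75) = 5.875.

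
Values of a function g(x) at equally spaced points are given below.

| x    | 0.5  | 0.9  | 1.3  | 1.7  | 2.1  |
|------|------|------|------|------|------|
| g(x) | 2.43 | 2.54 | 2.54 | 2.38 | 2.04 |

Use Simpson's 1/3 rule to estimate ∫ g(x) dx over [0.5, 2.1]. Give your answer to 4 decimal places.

h = 0.4, n = 4.
(h/3)·[y₀ + 4y₁ + 2y₂ + 4y₃ + y₄] = 0.133333·(29.23) = 3.8973.

3.8973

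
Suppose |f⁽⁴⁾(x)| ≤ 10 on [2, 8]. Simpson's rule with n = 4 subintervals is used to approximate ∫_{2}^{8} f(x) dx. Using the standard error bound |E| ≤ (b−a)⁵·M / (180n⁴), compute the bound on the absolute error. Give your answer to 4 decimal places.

|E| ≤ (6)⁵·10 / (180·4⁴) = 77760/46080 = 1.6875.

1.6875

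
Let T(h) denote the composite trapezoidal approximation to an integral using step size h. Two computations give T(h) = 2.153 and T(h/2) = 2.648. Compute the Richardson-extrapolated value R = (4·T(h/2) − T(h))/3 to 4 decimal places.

2.8130

R = (4·T(h/2) − T(h)) / 3 = (4·2.648 − 2.153)/3 = (8.439)/3 = 2.8130.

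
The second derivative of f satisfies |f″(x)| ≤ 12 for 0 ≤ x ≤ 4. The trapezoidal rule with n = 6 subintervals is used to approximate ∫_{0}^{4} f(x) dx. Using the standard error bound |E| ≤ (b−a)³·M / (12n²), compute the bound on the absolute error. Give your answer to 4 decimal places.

|E| ≤ (4)³·12 / (12·6²) = 768/432 = 1.7778.

1.7778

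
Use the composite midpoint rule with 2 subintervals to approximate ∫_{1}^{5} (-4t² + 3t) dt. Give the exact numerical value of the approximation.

h = (5 − 1)/2 = 2.
Midpoints m₁,…,m₂ = 2, 4.
f(m₁)=-10, f(m₂)=-52.
h·[f(m₁) + f(m₂)] = 2·(-62) = -124.

-124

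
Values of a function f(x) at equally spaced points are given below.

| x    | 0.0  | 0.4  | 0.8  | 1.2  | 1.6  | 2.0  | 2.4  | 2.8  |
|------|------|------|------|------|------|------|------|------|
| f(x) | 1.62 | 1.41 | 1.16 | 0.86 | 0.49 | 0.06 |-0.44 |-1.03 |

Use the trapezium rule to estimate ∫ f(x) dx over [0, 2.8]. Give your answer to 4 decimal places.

1.5340

h = 0.4, n = 7.
(h/2)·[y₀ + 2y₁ + 2y₂ + 2y₃ + 2y₄ + 2y₅ + 2y₆ + y₇] = 0.2·(7.67) = 1.5340.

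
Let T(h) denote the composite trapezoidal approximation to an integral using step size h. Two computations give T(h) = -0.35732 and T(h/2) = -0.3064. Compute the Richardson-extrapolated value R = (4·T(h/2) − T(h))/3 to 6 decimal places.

-0.289427

R = (4·T(h/2) − T(h)) / 3 = (4·(-0.3064) − (-0.35732))/3 = (-0.86828)/3 = -0.289427.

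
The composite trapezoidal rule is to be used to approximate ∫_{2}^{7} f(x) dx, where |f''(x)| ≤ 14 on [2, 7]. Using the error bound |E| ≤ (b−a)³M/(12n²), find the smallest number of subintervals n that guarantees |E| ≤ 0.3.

Need 1750/(12n²) ≤ 0.3.
n² ≥ 1750/(12·0.3) = 486.111 ⇒ n ≥ 22.0479, so the smallest n is 23.

23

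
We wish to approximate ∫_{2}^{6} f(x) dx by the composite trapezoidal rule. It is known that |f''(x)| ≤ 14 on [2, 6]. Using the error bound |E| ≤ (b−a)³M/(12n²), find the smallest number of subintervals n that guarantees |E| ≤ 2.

Need 896/(12n²) ≤ 2.
n² ≥ 896/(12·2) = 37.3333 ⇒ n ≥ 6.1101, so the smallest n is 7.

7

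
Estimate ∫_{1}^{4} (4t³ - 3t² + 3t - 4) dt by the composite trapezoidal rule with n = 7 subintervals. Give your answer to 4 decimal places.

204.9796

h = (4 − 1)/7 = 0.428571.
Nodes t₀,…,t₇ = 1, 1.428571, 1.857143, 2.285714, 2.714286, 3.142857, 3.571429, 4.
f(t) = 4t³ - 3t² + 3t - 4: f₀=0, f₁=5.825073, f₂=16.845481, f₃=34.950437, f₄=62.029155, f₅=99.970845, f₆=150.664723, f₇=216.
(h/2)·[f₀ + 2f₁ + 2f₂ + 2f₃ + 2f₄ + 2f₅ + 2f₆ + f₇] = 0.214286·(956.571429) = 204.9796.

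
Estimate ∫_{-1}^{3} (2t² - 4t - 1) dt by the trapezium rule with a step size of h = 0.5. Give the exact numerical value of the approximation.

h = (3 − (-1))/8 = 0.5.
Nodes t₀,…,t₈ = -1, -0.5, 0, 0.5, 1, 1.5, 2, 2.5, 3.
f(t) = 2t² - 4t - 1: f₀=5, f₁=1.5, f₂=-1, f₃=-2.5, f₄=-3, f₅=-2.5, f₆=-1, f₇=1.5, f₈=5.
(h/2)·[f₀ + 2f₁ + 2f₂ + 2f₃ + 2f₄ + 2f₅ + 2f₆ + 2f₇ + f₈] = 0.25·(-4) = -1.

-1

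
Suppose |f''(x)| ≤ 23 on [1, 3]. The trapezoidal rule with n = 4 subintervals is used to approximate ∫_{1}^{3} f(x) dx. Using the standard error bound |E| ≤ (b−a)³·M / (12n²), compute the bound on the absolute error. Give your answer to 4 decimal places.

|E| ≤ (2)³·23 / (12·4²) = 184/192 = 0.9583.

0.9583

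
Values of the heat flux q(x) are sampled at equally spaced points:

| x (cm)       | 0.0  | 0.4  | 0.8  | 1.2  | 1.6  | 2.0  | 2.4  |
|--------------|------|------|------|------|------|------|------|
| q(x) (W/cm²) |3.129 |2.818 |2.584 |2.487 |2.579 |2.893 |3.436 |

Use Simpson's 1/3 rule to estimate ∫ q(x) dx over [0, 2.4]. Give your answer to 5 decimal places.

6.62440

h = 0.4, n = 6.
(h/3)·[y₀ + 4y₁ + 2y₂ + 4y₃ + 2y₄ + 4y₅ + y₆] = 0.133333·(49.683) = 6.62440.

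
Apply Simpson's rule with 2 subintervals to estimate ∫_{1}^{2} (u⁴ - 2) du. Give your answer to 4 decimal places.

h = (2 − 1)/2 = 0.5.
Nodes u₀,…,u₂ = 1, 1.5, 2.
f(u) = u⁴ - 2: f₀=-1, f₁=3.0625, f₂=14.
(h/3)·[f₀ + 4f₁ + f₂] = 0.166667·(25.25) = 4.2083.

4.2083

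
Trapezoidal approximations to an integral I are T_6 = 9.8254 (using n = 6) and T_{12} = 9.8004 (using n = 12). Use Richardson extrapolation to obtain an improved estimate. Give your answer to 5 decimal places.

9.79207

R = (4·T_{12} − T_6) / 3 = (4·9.8004 − 9.8254)/3 = (29.3762)/3 = 9.79207.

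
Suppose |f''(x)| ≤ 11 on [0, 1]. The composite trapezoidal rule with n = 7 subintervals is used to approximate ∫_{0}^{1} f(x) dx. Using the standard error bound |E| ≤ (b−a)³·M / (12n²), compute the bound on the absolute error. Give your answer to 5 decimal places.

|E| ≤ (1)³·11 / (12·7²) = 11/588 = 0.01871.

0.01871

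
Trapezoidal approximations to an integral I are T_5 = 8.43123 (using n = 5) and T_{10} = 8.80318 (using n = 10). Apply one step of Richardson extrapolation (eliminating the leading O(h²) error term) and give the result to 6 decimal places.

8.927163

R = (4·T_{10} − T_5) / 3 = (4·8.80318 − 8.43123)/3 = (26.78149)/3 = 8.927163.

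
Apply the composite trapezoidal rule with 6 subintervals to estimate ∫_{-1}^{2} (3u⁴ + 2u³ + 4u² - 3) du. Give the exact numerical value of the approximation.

33.40625

h = (2 − (-1))/6 = 0.5.
Nodes u₀,…,u₆ = -1, -0.5, 0, 0.5, 1, 1.5, 2.
f(u) = 3u⁴ + 2u³ + 4u² - 3: f₀=2, f₁=-2.0625, f₂=-3, f₃=-1.5625, f₄=6, f₅=27.9375, f₆=77.
(h/2)·[f₀ + 2f₁ + 2f₂ + 2f₃ + 2f₄ + 2f₅ + f₆] = 0.25·(133.625) = 33.40625.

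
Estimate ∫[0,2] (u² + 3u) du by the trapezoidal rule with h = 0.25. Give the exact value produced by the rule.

8.6875

h = (2 − 0)/8 = 0.25.
Nodes u₀,…,u₈ = 0, 0.25, 0.5, 0.75, 1, 1.25, 1.5, 1.75, 2.
f(u) = u² + 3u: f₀=0, f₁=0.8125, f₂=1.75, f₃=2.8125, f₄=4, f₅=5.3125, f₆=6.75, f₇=8.3125, f₈=10.
(h/2)·[f₀ + 2f₁ + 2f₂ + 2f₃ + 2f₄ + 2f₅ + 2f₆ + 2f₇ + f₈] = 0.125·(69.5) = 8.6875.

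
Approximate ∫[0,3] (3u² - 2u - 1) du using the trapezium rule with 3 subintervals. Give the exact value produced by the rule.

16.5

h = (3 − 0)/3 = 1.
Nodes u₀,…,u₃ = 0, 1, 2, 3.
f(u) = 3u² - 2u - 1: f₀=-1, f₁=0, f₂=7, f₃=20.
(h/2)·[f₀ + 2f₁ + 2f₂ + f₃] = 0.5·(33) = 16.5.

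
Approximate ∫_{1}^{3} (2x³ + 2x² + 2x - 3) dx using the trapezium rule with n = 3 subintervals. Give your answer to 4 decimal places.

61.4074

h = (3 − 1)/3 = 0.666667.
Nodes x₀,…,x₃ = 1, 1.666667, 2.333333, 3.
f(x) = 2x³ + 2x² + 2x - 3: f₀=3, f₁=15.148148, f₂=37.962963, f₃=75.
(h/2)·[f₀ + 2f₁ + 2f₂ + f₃] = 0.333333·(184.222222) = 61.4074.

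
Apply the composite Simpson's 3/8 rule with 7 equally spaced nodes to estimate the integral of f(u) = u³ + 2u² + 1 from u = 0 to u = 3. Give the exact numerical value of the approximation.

h = (3 − 0)/6 = 0.5.
Nodes u₀,…,u₆ = 0, 0.5, 1, 1.5, 2, 2.5, 3.
f(u) = u³ + 2u² + 1: f₀=1, f₁=1.625, f₂=4, f₃=8.875, f₄=17, f₅=29.125, f₆=46.
(3h/8)·[f₀ + 3f₁ + 3f₂ + 2f₃ + 3f₄ + 3f₅ + f₆] = 0.1875·(220) = 41.25.

41.25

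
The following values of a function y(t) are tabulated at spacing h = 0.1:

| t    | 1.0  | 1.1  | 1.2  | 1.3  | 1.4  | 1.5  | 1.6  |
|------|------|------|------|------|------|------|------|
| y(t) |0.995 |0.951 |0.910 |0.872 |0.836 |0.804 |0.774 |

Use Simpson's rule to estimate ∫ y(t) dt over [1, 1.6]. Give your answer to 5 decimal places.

h = 0.1, n = 6.
(h/3)·[y₀ + 4y₁ + 2y₂ + 4y₃ + 2y₄ + 4y₅ + y₆] = 0.033333·(15.769) = 0.52563.

0.52563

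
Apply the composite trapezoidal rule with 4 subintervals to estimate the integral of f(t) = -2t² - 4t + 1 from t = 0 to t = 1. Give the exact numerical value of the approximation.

h = (1 − 0)/4 = 0.25.
Nodes t₀,…,t₄ = 0, 0.25, 0.5, 0.75, 1.
f(t) = -2t² - 4t + 1: f₀=1, f₁=-0.125, f₂=-1.5, f₃=-3.125, f₄=-5.
(h/2)·[f₀ + 2f₁ + 2f₂ + 2f₃ + f₄] = 0.125·(-13.5) = -1.6875.

-1.6875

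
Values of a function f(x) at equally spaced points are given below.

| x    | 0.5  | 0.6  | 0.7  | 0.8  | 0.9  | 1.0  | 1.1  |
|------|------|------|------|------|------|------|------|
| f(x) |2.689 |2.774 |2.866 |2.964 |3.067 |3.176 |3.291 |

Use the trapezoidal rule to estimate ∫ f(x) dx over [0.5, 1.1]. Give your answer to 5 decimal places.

1.78370

h = 0.1, n = 6.
(h/2)·[y₀ + 2y₁ + 2y₂ + 2y₃ + 2y₄ + 2y₅ + y₆] = 0.05·(35.674) = 1.78370.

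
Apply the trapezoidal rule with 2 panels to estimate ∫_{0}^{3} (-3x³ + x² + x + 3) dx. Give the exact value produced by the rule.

-52.3125

h = (3 − 0)/2 = 1.5.
Nodes x₀,…,x₂ = 0, 1.5, 3.
f(x) = -3x³ + x² + x + 3: f₀=3, f₁=-3.375, f₂=-66.
(h/2)·[f₀ + 2f₁ + f₂] = 0.75·(-69.75) = -52.3125.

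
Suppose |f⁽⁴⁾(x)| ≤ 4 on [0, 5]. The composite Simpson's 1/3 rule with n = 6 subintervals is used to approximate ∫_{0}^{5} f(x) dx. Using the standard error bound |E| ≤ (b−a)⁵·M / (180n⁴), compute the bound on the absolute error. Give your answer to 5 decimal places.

|E| ≤ (5)⁵·4 / (180·6⁴) = 12500/233280 = 0.05358.

0.05358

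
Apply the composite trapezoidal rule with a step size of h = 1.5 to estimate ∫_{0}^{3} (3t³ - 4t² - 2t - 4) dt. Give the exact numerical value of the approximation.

14.4375

h = (3 − 0)/2 = 1.5.
Nodes t₀,…,t₂ = 0, 1.5, 3.
f(t) = 3t³ - 4t² - 2t - 4: f₀=-4, f₁=-5.875, f₂=35.
(h/2)·[f₀ + 2f₁ + f₂] = 0.75·(19.25) = 14.4375.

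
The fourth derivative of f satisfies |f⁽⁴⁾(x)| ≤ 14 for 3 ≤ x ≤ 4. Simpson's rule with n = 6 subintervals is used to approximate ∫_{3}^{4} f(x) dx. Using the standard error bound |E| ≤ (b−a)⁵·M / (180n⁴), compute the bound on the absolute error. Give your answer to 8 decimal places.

0.00006001

|E| ≤ (1)⁵·14 / (180·6⁴) = 14/233280 = 0.00006001.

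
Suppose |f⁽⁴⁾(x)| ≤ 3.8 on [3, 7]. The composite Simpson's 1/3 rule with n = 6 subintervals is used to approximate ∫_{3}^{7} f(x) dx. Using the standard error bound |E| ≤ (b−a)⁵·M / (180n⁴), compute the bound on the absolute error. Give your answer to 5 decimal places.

|E| ≤ (4)⁵·3.8 / (180·6⁴) = 3891.2/233280 = 0.01668.

0.01668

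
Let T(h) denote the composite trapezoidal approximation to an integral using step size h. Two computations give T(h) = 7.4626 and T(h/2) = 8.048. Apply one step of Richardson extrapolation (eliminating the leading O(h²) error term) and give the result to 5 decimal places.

R = (4·T(h/2) − T(h)) / 3 = (4·8.048 − 7.4626)/3 = (24.7294)/3 = 8.24313.

8.24313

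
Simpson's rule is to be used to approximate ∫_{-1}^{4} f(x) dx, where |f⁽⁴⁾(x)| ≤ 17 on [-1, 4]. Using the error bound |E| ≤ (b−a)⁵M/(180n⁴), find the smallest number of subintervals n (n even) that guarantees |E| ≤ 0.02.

12

Need 53125/(180n⁴) ≤ 0.02.
n⁴ ≥ 53125/(180·0.02) = 14756.9 ⇒ n ≥ 11.0217, so the smallest even n is 12. (n must be even for Simpson's rule.)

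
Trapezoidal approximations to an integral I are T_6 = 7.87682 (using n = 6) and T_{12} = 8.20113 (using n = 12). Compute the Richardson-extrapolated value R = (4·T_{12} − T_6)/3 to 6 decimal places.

R = (4·T_{12} − T_6) / 3 = (4·8.20113 − 7.87682)/3 = (24.92770)/3 = 8.309233.

8.309233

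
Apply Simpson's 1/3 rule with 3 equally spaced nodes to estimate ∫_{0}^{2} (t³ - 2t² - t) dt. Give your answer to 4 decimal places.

-3.3333

h = (2 − 0)/2 = 1.
Nodes t₀,…,t₂ = 0, 1, 2.
f(t) = t³ - 2t² - t: f₀=0, f₁=-2, f₂=-2.
(h/3)·[f₀ + 4f₁ + f₂] = 0.333333·(-10) = -3.3333.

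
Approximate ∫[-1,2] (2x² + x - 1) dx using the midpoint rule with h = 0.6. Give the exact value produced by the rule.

4.32

h = (2 − (-1))/5 = 0.6.
Midpoints m₁,…,m₅ = -0.7, -0.1, 0.5, 1.1, 1.7.
f(m₁)=-0.72, f(m₂)=-1.08, f(m₃)=0, f(m₄)=2.52, f(m₅)=6.48.
h·[f(m₁) + f(m₂) + f(m₃) + f(m₄) + f(m₅)] = 0.6·(7.2) = 4.32.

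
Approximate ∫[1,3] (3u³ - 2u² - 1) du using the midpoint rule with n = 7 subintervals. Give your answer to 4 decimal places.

h = (3 − 1)/7 = 0.285714.
Midpoints m₁,…,m₇ = 1.142857, 1.428571, 1.714286, 2, 2.285714, 2.571429, 2.857143.
f(m₁)=0.865889, f(m₂)=3.664723, f(m₃)=8.236152, f(m₄)=15, f(m₅)=24.376093, f(m₆)=36.784257, f(m₇)=52.644315.
h·[f(m₁) + f(m₂) + f(m₃) + f(m₄) + f(m₅) + f(m₆) + f(m₇)] = 0.285714·(141.571429) = 40.4490.

40.4490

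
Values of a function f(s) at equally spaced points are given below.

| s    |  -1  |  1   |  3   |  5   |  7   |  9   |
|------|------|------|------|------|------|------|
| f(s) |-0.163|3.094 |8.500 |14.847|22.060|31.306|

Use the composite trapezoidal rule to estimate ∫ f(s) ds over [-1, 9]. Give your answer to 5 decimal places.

h = 2, n = 5.
(h/2)·[y₀ + 2y₁ + 2y₂ + 2y₃ + 2y₄ + y₅] = 1·(128.145) = 128.14500.

128.14500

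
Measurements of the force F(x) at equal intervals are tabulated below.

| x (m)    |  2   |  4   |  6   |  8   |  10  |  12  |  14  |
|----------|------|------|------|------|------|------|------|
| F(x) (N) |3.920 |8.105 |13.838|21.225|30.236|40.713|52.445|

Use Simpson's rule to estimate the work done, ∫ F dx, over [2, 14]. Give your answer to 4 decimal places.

283.1233

h = 2, n = 6.
(h/3)·[y₀ + 4y₁ + 2y₂ + 4y₃ + 2y₄ + 4y₅ + y₆] = 0.666667·(424.685) = 283.1233.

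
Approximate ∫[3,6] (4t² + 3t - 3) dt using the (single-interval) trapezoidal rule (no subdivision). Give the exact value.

T = (b−a)/2 · [f(3) + f(6)] = 1.5·[42 + 159] = 301.5.

301.5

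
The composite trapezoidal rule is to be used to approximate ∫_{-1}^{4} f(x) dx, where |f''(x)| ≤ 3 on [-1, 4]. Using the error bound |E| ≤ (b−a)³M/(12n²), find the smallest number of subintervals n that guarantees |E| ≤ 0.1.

18

Need 375/(12n²) ≤ 0.1.
n² ≥ 375/(12·0.1) = 312.5 ⇒ n ≥ 17.6777, so the smallest n is 18.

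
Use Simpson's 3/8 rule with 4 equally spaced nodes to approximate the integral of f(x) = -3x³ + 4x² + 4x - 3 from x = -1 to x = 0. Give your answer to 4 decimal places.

h = (0 − (-1))/3 = 0.333333.
Nodes x₀,…,x₃ = -1, -0.666667, -0.333333, 0.
f(x) = -3x³ + 4x² + 4x - 3: f₀=0, f₁=-3, f₂=-3.777778, f₃=-3.
(3h/8)·[f₀ + 3f₁ + 3f₂ + f₃] = 0.125·(-23.333333) = -2.9167.

-2.9167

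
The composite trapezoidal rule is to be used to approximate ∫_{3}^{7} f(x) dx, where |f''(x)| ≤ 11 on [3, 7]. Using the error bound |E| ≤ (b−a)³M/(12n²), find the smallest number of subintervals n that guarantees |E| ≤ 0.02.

Need 704/(12n²) ≤ 0.02.
n² ≥ 704/(12·0.02) = 2933.33 ⇒ n ≥ 54.1603, so the smallest n is 55.

55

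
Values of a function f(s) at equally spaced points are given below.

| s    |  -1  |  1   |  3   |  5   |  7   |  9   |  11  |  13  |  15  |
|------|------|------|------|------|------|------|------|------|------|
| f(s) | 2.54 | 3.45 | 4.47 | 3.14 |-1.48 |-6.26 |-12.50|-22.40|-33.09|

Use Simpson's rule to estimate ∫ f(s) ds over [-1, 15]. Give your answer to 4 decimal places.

h = 2, n = 8.
(h/3)·[y₀ + 4y₁ + 2y₂ + 4y₃ + 2y₄ + 4y₅ + 2y₆ + 4y₇ + y₈] = 0.666667·(-137.85) = -91.9000.

-91.9000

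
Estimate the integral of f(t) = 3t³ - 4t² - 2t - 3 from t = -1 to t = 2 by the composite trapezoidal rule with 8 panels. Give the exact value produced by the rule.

h = (2 − (-1))/8 = 0.375.
Nodes t₀,…,t₈ = -1, -0.625, -0.25, 0.125, 0.5, 0.875, 1.25, 1.625, 2.
f(t) = 3t³ - 4t² - 2t - 3: f₀=-8, f₁=-4.044921875, f₂=-2.796875, f₃=-3.306640625, f₄=-4.625, f₅=-5.802734375, f₆=-5.890625, f₇=-3.939453125, f₈=1.
(h/2)·[f₀ + 2f₁ + 2f₂ + 2f₃ + 2f₄ + 2f₅ + 2f₆ + 2f₇ + f₈] = 0.1875·(-67.8125) = -12.71484375.

-12.71484375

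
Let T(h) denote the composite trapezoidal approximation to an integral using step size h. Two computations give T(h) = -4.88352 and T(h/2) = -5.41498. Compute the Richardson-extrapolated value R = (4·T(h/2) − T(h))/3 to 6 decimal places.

-5.592133

R = (4·T(h/2) − T(h)) / 3 = (4·(-5.41498) − (-4.88352))/3 = (-16.77640)/3 = -5.592133.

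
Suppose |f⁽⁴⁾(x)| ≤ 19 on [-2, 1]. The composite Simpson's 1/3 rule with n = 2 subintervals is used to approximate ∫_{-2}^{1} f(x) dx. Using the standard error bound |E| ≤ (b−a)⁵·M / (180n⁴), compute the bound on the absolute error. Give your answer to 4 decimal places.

1.6031

|E| ≤ (3)⁵·19 / (180·2⁴) = 4617/2880 = 1.6031.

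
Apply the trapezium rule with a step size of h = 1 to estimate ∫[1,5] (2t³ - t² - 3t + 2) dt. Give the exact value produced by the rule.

h = (5 − 1)/4 = 1.
Nodes t₀,…,t₄ = 1, 2, 3, 4, 5.
f(t) = 2t³ - t² - 3t + 2: f₀=0, f₁=8, f₂=38, f₃=102, f₄=212.
(h/2)·[f₀ + 2f₁ + 2f₂ + 2f₃ + f₄] = 0.5·(508) = 254.

254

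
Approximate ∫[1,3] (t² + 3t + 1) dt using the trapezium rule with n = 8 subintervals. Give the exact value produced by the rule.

h = (3 − 1)/8 = 0.25.
Nodes t₀,…,t₈ = 1, 1.25, 1.5, 1.75, 2, 2.25, 2.5, 2.75, 3.
f(t) = t² + 3t + 1: f₀=5, f₁=6.3125, f₂=7.75, f₃=9.3125, f₄=11, f₅=12.8125, f₆=14.75, f₇=16.8125, f₈=19.
(h/2)·[f₀ + 2f₁ + 2f₂ + 2f₃ + 2f₄ + 2f₅ + 2f₆ + 2f₇ + f₈] = 0.125·(181.5) = 22.6875.

22.6875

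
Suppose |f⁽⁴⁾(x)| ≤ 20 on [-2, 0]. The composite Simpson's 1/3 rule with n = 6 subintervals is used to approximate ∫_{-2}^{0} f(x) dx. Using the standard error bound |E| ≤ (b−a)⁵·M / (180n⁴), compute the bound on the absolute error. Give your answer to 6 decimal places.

0.002743

|E| ≤ (2)⁵·20 / (180·6⁴) = 640/233280 = 0.002743.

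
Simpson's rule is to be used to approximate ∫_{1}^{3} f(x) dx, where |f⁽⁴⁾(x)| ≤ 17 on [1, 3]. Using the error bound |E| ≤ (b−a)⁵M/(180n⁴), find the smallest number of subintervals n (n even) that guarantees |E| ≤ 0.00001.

24

Need 544/(180n⁴) ≤ 0.00001.
n⁴ ≥ 544/(180·0.00001) = 302222 ⇒ n ≥ 23.4467, so the smallest even n is 24. (n must be even for Simpson's rule.)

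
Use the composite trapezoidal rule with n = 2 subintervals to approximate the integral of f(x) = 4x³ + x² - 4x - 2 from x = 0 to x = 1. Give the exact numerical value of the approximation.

-2.375

h = (1 − 0)/2 = 0.5.
Nodes x₀,…,x₂ = 0, 0.5, 1.
f(x) = 4x³ + x² - 4x - 2: f₀=-2, f₁=-3.25, f₂=-1.
(h/2)·[f₀ + 2f₁ + f₂] = 0.25·(-9.5) = -2.375.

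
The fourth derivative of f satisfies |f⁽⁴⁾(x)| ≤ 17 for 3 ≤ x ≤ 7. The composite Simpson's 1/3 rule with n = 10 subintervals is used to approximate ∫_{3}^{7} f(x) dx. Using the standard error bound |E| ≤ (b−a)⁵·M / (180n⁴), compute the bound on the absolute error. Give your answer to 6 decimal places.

0.009671

|E| ≤ (4)⁵·17 / (180·10⁴) = 17408/1800000 = 0.009671.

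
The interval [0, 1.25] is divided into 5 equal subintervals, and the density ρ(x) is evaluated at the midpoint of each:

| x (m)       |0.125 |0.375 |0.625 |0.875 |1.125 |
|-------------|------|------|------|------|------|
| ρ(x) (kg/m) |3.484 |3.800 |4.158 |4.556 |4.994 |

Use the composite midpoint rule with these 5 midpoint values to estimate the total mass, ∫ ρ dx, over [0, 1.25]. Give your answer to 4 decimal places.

5.2480

h = 0.25, n = 5.
h·[y(m₁) + y(m₂) + y(m₃) + y(m₄) + y(m₅)] = 0.25·(20.992) = 5.2480.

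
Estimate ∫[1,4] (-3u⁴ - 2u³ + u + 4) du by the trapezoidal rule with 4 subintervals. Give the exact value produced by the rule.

-761.361328125

h = (4 − 1)/4 = 0.75.
Nodes u₀,…,u₄ = 1, 1.75, 2.5, 3.25, 4.
f(u) = -3u⁴ - 2u³ + u + 4: f₀=0, f₁=-33.10546875, f₂=-141.9375, f₃=-396.10546875, f₄=-888.
(h/2)·[f₀ + 2f₁ + 2f₂ + 2f₃ + f₄] = 0.375·(-2030.296875) = -761.361328125.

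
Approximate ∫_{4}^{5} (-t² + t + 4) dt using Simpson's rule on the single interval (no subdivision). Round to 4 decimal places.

-11.8333

S = (b−a)/6 · [f(4) + 4f(4.5) + f(5)] = 0.166667·[(-8) + 4·(-11.75) + (-16)] = -11.8333.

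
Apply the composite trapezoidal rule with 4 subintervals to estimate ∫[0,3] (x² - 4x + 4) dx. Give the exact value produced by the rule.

h = (3 − 0)/4 = 0.75.
Nodes x₀,…,x₄ = 0, 0.75, 1.5, 2.25, 3.
f(x) = x² - 4x + 4: f₀=4, f₁=1.5625, f₂=0.25, f₃=0.0625, f₄=1.
(h/2)·[f₀ + 2f₁ + 2f₂ + 2f₃ + f₄] = 0.375·(8.75) = 3.28125.

3.28125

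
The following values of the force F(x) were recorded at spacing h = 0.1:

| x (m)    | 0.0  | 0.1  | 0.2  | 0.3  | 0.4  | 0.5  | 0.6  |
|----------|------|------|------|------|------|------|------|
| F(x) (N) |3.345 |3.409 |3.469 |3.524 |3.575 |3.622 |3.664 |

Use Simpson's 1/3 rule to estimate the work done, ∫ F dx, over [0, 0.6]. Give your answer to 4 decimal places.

h = 0.1, n = 6.
(h/3)·[y₀ + 4y₁ + 2y₂ + 4y₃ + 2y₄ + 4y₅ + y₆] = 0.033333·(63.317) = 2.1106.

2.1106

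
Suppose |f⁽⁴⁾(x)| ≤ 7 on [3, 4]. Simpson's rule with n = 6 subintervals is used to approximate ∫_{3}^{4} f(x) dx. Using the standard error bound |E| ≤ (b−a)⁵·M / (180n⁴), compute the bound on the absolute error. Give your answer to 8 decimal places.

0.00003001

|E| ≤ (1)⁵·7 / (180·6⁴) = 7/233280 = 0.00003001.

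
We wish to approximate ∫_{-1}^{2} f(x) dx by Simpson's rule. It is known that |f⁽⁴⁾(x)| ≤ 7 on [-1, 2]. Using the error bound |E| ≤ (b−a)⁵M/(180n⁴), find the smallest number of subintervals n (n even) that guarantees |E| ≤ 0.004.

Need 1701/(180n⁴) ≤ 0.004.
n⁴ ≥ 1701/(180·0.004) = 2362.5 ⇒ n ≥ 6.9718, so the smallest even n is 8. (n must be even for Simpson's rule.)

8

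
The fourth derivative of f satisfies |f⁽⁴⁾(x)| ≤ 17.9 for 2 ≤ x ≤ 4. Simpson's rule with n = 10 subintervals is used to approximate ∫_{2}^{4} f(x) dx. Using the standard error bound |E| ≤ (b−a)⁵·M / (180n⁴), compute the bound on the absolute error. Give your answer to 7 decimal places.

0.0003182

|E| ≤ (2)⁵·17.9 / (180·10⁴) = 572.8/1800000 = 0.0003182.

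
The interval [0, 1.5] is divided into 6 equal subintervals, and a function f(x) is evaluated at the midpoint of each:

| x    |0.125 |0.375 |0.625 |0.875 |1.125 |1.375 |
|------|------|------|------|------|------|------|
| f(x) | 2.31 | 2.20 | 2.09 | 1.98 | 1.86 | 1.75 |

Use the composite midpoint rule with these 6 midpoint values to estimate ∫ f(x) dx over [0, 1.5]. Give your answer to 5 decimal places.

h = 0.25, n = 6.
h·[y(m₁) + y(m₂) + y(m₃) + y(m₄) + y(m₅) + y(m₆)] = 0.25·(12.19) = 3.04750.

3.04750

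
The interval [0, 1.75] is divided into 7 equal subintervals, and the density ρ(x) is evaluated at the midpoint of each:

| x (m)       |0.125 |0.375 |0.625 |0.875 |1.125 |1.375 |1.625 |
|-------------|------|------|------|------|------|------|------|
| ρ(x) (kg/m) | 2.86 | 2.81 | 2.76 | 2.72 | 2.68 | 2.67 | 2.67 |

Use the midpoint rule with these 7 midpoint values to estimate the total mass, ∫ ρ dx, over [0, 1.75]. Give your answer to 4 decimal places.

4.7925

h = 0.25, n = 7.
h·[y(m₁) + y(m₂) + y(m₃) + y(m₄) + y(m₅) + y(m₆) + y(m₇)] = 0.25·(19.17) = 4.7925.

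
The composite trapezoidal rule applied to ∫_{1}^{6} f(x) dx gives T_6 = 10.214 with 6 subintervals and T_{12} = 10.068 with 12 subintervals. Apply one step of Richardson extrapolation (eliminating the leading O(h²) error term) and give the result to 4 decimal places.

R = (4·T_{12} − T_6) / 3 = (4·10.068 − 10.214)/3 = (30.058)/3 = 10.0193.

10.0193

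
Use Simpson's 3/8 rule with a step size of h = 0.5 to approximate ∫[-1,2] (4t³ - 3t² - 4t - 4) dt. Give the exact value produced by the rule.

h = (2 − (-1))/6 = 0.5.
Nodes t₀,…,t₆ = -1, -0.5, 0, 0.5, 1, 1.5, 2.
f(t) = 4t³ - 3t² - 4t - 4: f₀=-7, f₁=-3.25, f₂=-4, f₃=-6.25, f₄=-7, f₅=-3.25, f₆=8.
(3h/8)·[f₀ + 3f₁ + 3f₂ + 2f₃ + 3f₄ + 3f₅ + f₆] = 0.1875·(-64) = -12.

-12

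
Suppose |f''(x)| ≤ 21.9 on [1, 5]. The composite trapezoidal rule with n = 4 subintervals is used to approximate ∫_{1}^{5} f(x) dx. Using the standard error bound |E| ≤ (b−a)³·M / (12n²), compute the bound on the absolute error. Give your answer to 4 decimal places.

|E| ≤ (4)³·21.9 / (12·4²) = 1401.6/192 = 7.3000.

7.3000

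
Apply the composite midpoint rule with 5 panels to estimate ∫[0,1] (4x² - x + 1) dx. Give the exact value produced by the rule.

h = (1 − 0)/5 = 0.2.
Midpoints m₁,…,m₅ = 0.1, 0.3, 0.5, 0.7, 0.9.
f(m₁)=0.94, f(m₂)=1.06, f(m₃)=1.5, f(m₄)=2.26, f(m₅)=3.34.
h·[f(m₁) + f(m₂) + f(m₃) + f(m₄) + f(m₅)] = 0.2·(9.1) = 1.82.

1.82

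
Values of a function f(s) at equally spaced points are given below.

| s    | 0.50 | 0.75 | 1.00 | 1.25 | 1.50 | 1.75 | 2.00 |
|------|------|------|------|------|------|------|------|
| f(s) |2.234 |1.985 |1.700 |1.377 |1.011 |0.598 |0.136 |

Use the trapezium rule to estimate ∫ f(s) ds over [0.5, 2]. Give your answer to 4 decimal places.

1.9640

h = 0.25, n = 6.
(h/2)·[y₀ + 2y₁ + 2y₂ + 2y₃ + 2y₄ + 2y₅ + y₆] = 0.125·(15.712) = 1.9640.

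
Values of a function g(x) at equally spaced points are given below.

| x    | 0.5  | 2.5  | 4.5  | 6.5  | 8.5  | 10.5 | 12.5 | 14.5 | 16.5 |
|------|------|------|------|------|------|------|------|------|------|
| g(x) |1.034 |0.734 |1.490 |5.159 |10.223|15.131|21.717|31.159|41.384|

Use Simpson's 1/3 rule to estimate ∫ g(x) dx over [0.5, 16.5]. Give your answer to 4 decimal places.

212.0067

h = 2, n = 8.
(h/3)·[y₀ + 4y₁ + 2y₂ + 4y₃ + 2y₄ + 4y₅ + 2y₆ + 4y₇ + y₈] = 0.666667·(318.010) = 212.0067.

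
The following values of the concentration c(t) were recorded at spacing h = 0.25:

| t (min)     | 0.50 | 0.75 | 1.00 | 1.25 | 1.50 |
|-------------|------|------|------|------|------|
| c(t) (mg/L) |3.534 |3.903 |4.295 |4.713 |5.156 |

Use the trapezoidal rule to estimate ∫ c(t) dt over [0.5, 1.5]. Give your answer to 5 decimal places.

4.31400

h = 0.25, n = 4.
(h/2)·[y₀ + 2y₁ + 2y₂ + 2y₃ + y₄] = 0.125·(34.512) = 4.31400.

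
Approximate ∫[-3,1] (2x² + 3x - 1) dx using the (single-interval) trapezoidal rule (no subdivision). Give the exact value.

24

T = (b−a)/2 · [f(-3) + f(1)] = 2·[8 + 4] = 24.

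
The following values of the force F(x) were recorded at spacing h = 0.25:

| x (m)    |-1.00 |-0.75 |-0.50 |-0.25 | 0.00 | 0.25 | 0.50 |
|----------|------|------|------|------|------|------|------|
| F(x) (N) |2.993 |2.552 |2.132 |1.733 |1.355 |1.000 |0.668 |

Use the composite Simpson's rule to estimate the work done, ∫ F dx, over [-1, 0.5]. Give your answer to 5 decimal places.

2.64792

h = 0.25, n = 6.
(h/3)·[y₀ + 4y₁ + 2y₂ + 4y₃ + 2y₄ + 4y₅ + y₆] = 0.083333·(31.775) = 2.64792.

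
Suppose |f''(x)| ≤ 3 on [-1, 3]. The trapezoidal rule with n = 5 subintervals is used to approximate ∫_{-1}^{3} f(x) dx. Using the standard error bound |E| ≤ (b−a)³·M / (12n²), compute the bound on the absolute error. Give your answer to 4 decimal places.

|E| ≤ (4)³·3 / (12·5²) = 192/300 = 0.6400.

0.6400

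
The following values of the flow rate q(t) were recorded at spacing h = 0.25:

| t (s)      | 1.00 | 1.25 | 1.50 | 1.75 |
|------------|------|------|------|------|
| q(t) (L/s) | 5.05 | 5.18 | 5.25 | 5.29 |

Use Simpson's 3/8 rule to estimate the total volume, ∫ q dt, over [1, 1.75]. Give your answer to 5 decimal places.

3.90281

h = 0.25, n = 3.
(3h/8)·[y₀ + 3y₁ + 3y₂ + y₃] = 0.09375·(41.63) = 3.90281.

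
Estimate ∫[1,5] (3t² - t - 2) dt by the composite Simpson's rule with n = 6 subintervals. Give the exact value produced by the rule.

h = (5 − 1)/6 = 0.666667.
Nodes t₀,…,t₆ = 1, 1.666667, 2.333333, 3, 3.666667, 4.333333, 5.
f(t) = 3t² - t - 2: f₀=0, f₁=4.666667, f₂=12, f₃=22, f₄=34.666667, f₅=50, f₆=68.
(h/3)·[f₀ + 4f₁ + 2f₂ + 4f₃ + 2f₄ + 4f₅ + f₆] = 0.222222·(468) = 104.

104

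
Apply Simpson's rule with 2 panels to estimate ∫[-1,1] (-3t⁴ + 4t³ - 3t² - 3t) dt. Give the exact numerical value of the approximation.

-4

h = (1 − (-1))/2 = 1.
Nodes t₀,…,t₂ = -1, 0, 1.
f(t) = -3t⁴ + 4t³ - 3t² - 3t: f₀=-7, f₁=0, f₂=-5.
(h/3)·[f₀ + 4f₁ + f₂] = 0.333333·(-12) = -4.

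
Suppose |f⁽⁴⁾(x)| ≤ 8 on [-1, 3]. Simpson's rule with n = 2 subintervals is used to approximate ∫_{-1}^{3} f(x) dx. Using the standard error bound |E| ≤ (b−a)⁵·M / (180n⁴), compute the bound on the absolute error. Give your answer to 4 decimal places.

|E| ≤ (4)⁵·8 / (180·2⁴) = 8192/2880 = 2.8444.

2.8444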